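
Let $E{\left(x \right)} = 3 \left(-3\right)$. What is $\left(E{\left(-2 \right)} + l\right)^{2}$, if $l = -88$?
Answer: $9409$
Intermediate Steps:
$E{\left(x \right)} = -9$
$\left(E{\left(-2 \right)} + l\right)^{2} = \left(-9 - 88\right)^{2} = \left(-97\right)^{2} = 9409$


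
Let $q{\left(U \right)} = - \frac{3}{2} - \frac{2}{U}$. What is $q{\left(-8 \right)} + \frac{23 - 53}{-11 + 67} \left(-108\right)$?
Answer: $\frac{1585}{28} \approx 56.607$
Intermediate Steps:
$q{\left(U \right)} = - \frac{3}{2} - \frac{2}{U}$ ($q{\left(U \right)} = \left(-3\right) \frac{1}{2} - \frac{2}{U} = - \frac{3}{2} - \frac{2}{U}$)
$q{\left(-8 \right)} + \frac{23 - 53}{-11 + 67} \left(-108\right) = \left(- \frac{3}{2} - \frac{2}{-8}\right) + \frac{23 - 53}{-11 + 67} \left(-108\right) = \left(- \frac{3}{2} - - \frac{1}{4}\right) + - \frac{30}{56} \left(-108\right) = \left(- \frac{3}{2} + \frac{1}{4}\right) + \left(-30\right) \frac{1}{56} \left(-108\right) = - \frac{5}{4} - - \frac{405}{7} = - \frac{5}{4} + \frac{405}{7} = \frac{1585}{28}$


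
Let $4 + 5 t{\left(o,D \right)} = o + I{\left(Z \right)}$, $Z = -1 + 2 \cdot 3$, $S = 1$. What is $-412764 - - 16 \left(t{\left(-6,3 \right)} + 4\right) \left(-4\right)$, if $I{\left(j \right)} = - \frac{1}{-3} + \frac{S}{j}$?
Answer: $- \frac{30967412}{75} \approx -4.129 \cdot 10^{5}$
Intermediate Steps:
$Z = 5$ ($Z = -1 + 6 = 5$)
$I{\left(j \right)} = \frac{1}{3} + \frac{1}{j}$ ($I{\left(j \right)} = - \frac{1}{-3} + 1 \frac{1}{j} = \left(-1\right) \left(- \frac{1}{3}\right) + \frac{1}{j} = \frac{1}{3} + \frac{1}{j}$)
$t{\left(o,D \right)} = - \frac{52}{75} + \frac{o}{5}$ ($t{\left(o,D \right)} = - \frac{4}{5} + \frac{o + \frac{3 + 5}{3 \cdot 5}}{5} = - \frac{4}{5} + \frac{o + \frac{1}{3} \cdot \frac{1}{5} \cdot 8}{5} = - \frac{4}{5} + \frac{o + \frac{8}{15}}{5} = - \frac{4}{5} + \frac{\frac{8}{15} + o}{5} = - \frac{4}{5} + \left(\frac{8}{75} + \frac{o}{5}\right) = - \frac{52}{75} + \frac{o}{5}$)
$-412764 - - 16 \left(t{\left(-6,3 \right)} + 4\right) \left(-4\right) = -412764 - - 16 \left(\left(- \frac{52}{75} + \frac{1}{5} \left(-6\right)\right) + 4\right) \left(-4\right) = -412764 - - 16 \left(\left(- \frac{52}{75} - \frac{6}{5}\right) + 4\right) \left(-4\right) = -412764 - - 16 \left(- \frac{142}{75} + 4\right) \left(-4\right) = -412764 - - 16 \cdot \frac{158}{75} \left(-4\right) = -412764 - \left(-16\right) \left(- \frac{632}{75}\right) = -412764 - \frac{10112}{75} = - \frac{30967412}{75}$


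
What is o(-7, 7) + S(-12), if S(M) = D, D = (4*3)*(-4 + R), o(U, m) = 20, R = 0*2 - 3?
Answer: -64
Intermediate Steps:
R = -3 (R = 0 - 3 = -3)
D = -84 (D = (4*3)*(-4 - 3) = 12*(-7) = -84)
S(M) = -84
o(-7, 7) + S(-12) = 20 - 84 = -64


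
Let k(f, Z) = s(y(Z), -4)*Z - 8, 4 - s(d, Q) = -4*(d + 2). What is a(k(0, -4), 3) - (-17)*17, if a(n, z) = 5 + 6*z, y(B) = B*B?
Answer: 312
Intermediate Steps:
y(B) = B²
s(d, Q) = 12 + 4*d (s(d, Q) = 4 - (-4)*(d + 2) = 4 - (-4)*(2 + d) = 4 - (-8 - 4*d) = 4 + (8 + 4*d) = 12 + 4*d)
k(f, Z) = -8 + Z*(12 + 4*Z²) (k(f, Z) = (12 + 4*Z²)*Z - 8 = Z*(12 + 4*Z²) - 8 = -8 + Z*(12 + 4*Z²))
a(k(0, -4), 3) - (-17)*17 = (5 + 6*3) - (-17)*17 = (5 + 18) - 1*(-289) = 23 + 289 = 312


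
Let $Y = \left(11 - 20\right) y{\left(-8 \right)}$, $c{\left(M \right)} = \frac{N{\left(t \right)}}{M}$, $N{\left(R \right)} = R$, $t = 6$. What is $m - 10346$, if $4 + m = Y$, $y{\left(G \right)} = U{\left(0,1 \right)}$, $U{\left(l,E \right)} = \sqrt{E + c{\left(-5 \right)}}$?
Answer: $-10350 - \frac{9 i \sqrt{5}}{5} \approx -10350.0 - 4.0249 i$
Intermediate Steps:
$c{\left(M \right)} = \frac{6}{M}$
$U{\left(l,E \right)} = \sqrt{- \frac{6}{5} + E}$ ($U{\left(l,E \right)} = \sqrt{E + \frac{6}{-5}} = \sqrt{E + 6 \left(- \frac{1}{5}\right)} = \sqrt{E - \frac{6}{5}} = \sqrt{- \frac{6}{5} + E}$)
$y{\left(G \right)} = \frac{i \sqrt{5}}{5}$ ($y{\left(G \right)} = \frac{\sqrt{-30 + 25 \cdot 1}}{5} = \frac{\sqrt{-30 + 25}}{5} = \frac{\sqrt{-5}}{5} = \frac{i \sqrt{5}}{5}$)
$Y = - \frac{9 i \sqrt{5}}{5}$ ($Y = \left(11 - 20\right) \frac{i \sqrt{5}}{5} = - 9 \frac{i \sqrt{5}}{5} = - \frac{9 i \sqrt{5}}{5} \approx - 4.0249 i$)
$m = -4 - \frac{9 i \sqrt{5}}{5} \approx -4.0 - 4.0249 i$
$m - 10346 = \left(-4 - \frac{9 i \sqrt{5}}{5}\right) - 10346 = -10350 - \frac{9 i \sqrt{5}}{5}$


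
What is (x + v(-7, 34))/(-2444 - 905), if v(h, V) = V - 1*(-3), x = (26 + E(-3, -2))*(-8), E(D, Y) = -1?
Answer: 163/3349 ≈ 0.048671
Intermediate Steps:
x = -200 (x = (26 - 1)*(-8) = 25*(-8) = -200)
v(h, V) = 3 + V (v(h, V) = V + 3 = 3 + V)
(x + v(-7, 34))/(-2444 - 905) = (-200 + (3 + 34))/(-2444 - 905) = (-200 + 37)/(-3349) = -163*(-1/3349) = 163/3349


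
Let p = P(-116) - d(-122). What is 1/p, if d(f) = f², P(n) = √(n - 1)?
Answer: -14884/221533573 - 3*I*√13/221533573 ≈ -6.7186e-5 - 4.8826e-8*I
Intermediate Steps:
P(n) = √(-1 + n)
p = -14884 + 3*I*√13 (p = √(-1 - 116) - 1*(-122)² = √(-117) - 1*14884 = 3*I*√13 - 14884 = -14884 + 3*I*√13 ≈ -14884.0 + 10.817*I)
1/p = 1/(-14884 + 3*I*√13)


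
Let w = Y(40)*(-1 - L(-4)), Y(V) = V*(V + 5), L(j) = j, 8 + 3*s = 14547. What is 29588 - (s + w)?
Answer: 58025/3 ≈ 19342.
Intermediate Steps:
s = 14539/3 (s = -8/3 + (⅓)*14547 = -8/3 + 4849 = 14539/3 ≈ 4846.3)
Y(V) = V*(5 + V)
w = 5400 (w = (40*(5 + 40))*(-1 - 1*(-4)) = (40*45)*(-1 + 4) = 1800*3 = 5400)
29588 - (s + w) = 29588 - (14539/3 + 5400) = 29588 - 1*30739/3 = 29588 - 30739/3 = 58025/3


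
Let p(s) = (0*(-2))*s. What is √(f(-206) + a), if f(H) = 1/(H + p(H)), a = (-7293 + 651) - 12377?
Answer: I*√807090490/206 ≈ 137.91*I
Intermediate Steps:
p(s) = 0 (p(s) = 0*s = 0)
a = -19019 (a = -6642 - 12377 = -19019)
f(H) = 1/H (f(H) = 1/(H + 0) = 1/H)
√(f(-206) + a) = √(1/(-206) - 19019) = √(-1/206 - 19019) = √(-3917915/206) = I*√807090490/206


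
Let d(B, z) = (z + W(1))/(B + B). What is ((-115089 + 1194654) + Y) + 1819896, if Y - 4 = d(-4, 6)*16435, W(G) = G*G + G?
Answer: 2883030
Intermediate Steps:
W(G) = G + G**2 (W(G) = G**2 + G = G + G**2)
d(B, z) = (2 + z)/(2*B) (d(B, z) = (z + 1*(1 + 1))/(B + B) = (z + 1*2)/((2*B)) = (z + 2)*(1/(2*B)) = (2 + z)*(1/(2*B)) = (2 + z)/(2*B))
Y = -16431 (Y = 4 + ((1/2)*(2 + 6)/(-4))*16435 = 4 + ((1/2)*(-1/4)*8)*16435 = 4 - 1*16435 = 4 - 16435 = -16431)
((-115089 + 1194654) + Y) + 1819896 = ((-115089 + 1194654) - 16431) + 1819896 = (1079565 - 16431) + 1819896 = 1063134 + 1819896 = 2883030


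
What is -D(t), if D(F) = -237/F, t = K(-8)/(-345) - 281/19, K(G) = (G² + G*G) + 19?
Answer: -172615/11082 ≈ -15.576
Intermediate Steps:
K(G) = 19 + 2*G² (K(G) = (G² + G²) + 19 = 2*G² + 19 = 19 + 2*G²)
t = -33246/2185 (t = (19 + 2*(-8)²)/(-345) - 281/19 = (19 + 2*64)*(-1/345) - 281*1/19 = (19 + 128)*(-1/345) - 281/19 = 147*(-1/345) - 281/19 = -49/115 - 281/19 = -33246/2185 ≈ -15.216)
-D(t) = -(-237)/(-33246/2185) = -(-237)*(-2185)/33246 = -1*172615/11082 = -172615/11082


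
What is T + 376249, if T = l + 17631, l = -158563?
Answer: 235317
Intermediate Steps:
T = -140932 (T = -158563 + 17631 = -140932)
T + 376249 = -140932 + 376249 = 235317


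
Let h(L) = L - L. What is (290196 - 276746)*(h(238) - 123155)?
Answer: -1656434750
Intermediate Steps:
h(L) = 0
(290196 - 276746)*(h(238) - 123155) = (290196 - 276746)*(0 - 123155) = 13450*(-123155) = -1656434750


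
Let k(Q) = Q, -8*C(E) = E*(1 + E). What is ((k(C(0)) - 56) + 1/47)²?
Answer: 6922161/2209 ≈ 3133.6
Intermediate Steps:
C(E) = -E*(1 + E)/8
((k(C(0)) - 56) + 1/47)² = ((-⅛*0*(1 + 0) - 56) + 1/47)² = ((-⅛*0*1 - 56) + 1/47)² = ((0 - 56) + 1/47)² = (-56 + 1/47)² = (-2631/47)² = 6922161/2209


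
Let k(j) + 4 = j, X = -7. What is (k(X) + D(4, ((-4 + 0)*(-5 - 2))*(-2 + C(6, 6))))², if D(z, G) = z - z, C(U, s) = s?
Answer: 121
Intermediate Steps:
k(j) = -4 + j
D(z, G) = 0
(k(X) + D(4, ((-4 + 0)*(-5 - 2))*(-2 + C(6, 6))))² = ((-4 - 7) + 0)² = (-11 + 0)² = (-11)² = 121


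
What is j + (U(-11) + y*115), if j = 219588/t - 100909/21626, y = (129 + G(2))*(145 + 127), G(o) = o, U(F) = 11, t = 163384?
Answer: 904908346795586/220833899 ≈ 4.0977e+6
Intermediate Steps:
y = 35632 (y = (129 + 2)*(145 + 127) = 131*272 = 35632)
j = -733631623/220833899 (j = 219588/163384 - 100909/21626 = 219588*(1/163384) - 100909*1/21626 = 54897/40846 - 100909/21626 = -733631623/220833899 ≈ -3.3221)
j + (U(-11) + y*115) = -733631623/220833899 + (11 + 35632*115) = -733631623/220833899 + (11 + 4097680) = -733631623/220833899 + 4097691 = 904908346795586/220833899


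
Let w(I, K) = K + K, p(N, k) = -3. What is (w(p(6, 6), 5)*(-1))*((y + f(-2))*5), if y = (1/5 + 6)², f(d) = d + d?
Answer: -1722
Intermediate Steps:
f(d) = 2*d
w(I, K) = 2*K
y = 961/25 (y = (1*(⅕) + 6)² = (⅕ + 6)² = (31/5)² = 961/25 ≈ 38.440)
(w(p(6, 6), 5)*(-1))*((y + f(-2))*5) = ((2*5)*(-1))*((961/25 + 2*(-2))*5) = (10*(-1))*((961/25 - 4)*5) = -1722*5/5 = -10*861/5 = -1722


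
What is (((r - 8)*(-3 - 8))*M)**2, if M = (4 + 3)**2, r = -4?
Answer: 41835024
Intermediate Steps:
M = 49 (M = 7**2 = 49)
(((r - 8)*(-3 - 8))*M)**2 = (((-4 - 8)*(-3 - 8))*49)**2 = (-12*(-11)*49)**2 = (132*49)**2 = 6468**2 = 41835024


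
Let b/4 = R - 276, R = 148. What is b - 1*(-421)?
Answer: -91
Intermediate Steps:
b = -512 (b = 4*(148 - 276) = 4*(-128) = -512)
b - 1*(-421) = -512 - 1*(-421) = -512 + 421 = -91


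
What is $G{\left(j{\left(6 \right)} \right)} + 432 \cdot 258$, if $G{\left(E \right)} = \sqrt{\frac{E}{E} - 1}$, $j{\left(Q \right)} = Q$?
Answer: $111456$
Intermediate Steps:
$G{\left(E \right)} = 0$ ($G{\left(E \right)} = \sqrt{1 - 1} = \sqrt{0} = 0$)
$G{\left(j{\left(6 \right)} \right)} + 432 \cdot 258 = 0 + 432 \cdot 258 = 0 + 111456 = 111456$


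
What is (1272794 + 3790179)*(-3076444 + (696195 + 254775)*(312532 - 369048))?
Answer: -272125163730113972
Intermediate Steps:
(1272794 + 3790179)*(-3076444 + (696195 + 254775)*(312532 - 369048)) = 5062973*(-3076444 + 950970*(-56516)) = 5062973*(-3076444 - 53745020520) = 5062973*(-53748096964) = -272125163730113972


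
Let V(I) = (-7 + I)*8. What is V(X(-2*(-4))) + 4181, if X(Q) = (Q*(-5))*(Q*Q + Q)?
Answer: -18915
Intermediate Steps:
X(Q) = -5*Q*(Q + Q²) (X(Q) = (-5*Q)*(Q² + Q) = (-5*Q)*(Q + Q²) = -5*Q*(Q + Q²))
V(I) = -56 + 8*I
V(X(-2*(-4))) + 4181 = (-56 + 8*(5*(-2*(-4))²*(-1 - (-2)*(-4)))) + 4181 = (-56 + 8*(5*8²*(-1 - 1*8))) + 4181 = (-56 + 8*(5*64*(-1 - 8))) + 4181 = (-56 + 8*(5*64*(-9))) + 4181 = (-56 + 8*(-2880)) + 4181 = (-56 - 23040) + 4181 = -23096 + 4181 = -18915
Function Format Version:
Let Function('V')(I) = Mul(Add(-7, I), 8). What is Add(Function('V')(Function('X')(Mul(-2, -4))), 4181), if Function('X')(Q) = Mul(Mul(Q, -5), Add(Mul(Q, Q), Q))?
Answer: -18915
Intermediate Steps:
Function('X')(Q) = Mul(-5, Q, Add(Q, Pow(Q, 2))) (Function('X')(Q) = Mul(Mul(-5, Q), Add(Pow(Q, 2), Q)) = Mul(Mul(-5, Q), Add(Q, Pow(Q, 2))) = Mul(-5, Q, Add(Q, Pow(Q, 2))))
Function('V')(I) = Add(-56, Mul(8, I))
Add(Function('V')(Function('X')(Mul(-2, -4))), 4181) = Add(Add(-56, Mul(8, Mul(5, Pow(Mul(-2, -4), 2), Add(-1, Mul(-1, Mul(-2, -4)))))), 4181) = Add(Add(-56, Mul(8, Mul(5, Pow(8, 2), Add(-1, Mul(-1, 8))))), 4181) = Add(Add(-56, Mul(8, Mul(5, 64, Add(-1, -8)))), 4181) = Add(Add(-56, Mul(8, Mul(5, 64, -9))), 4181) = Add(Add(-56, Mul(8, -2880)), 4181) = Add(Add(-56, -23040), 4181) = Add(-23096, 4181) = -18915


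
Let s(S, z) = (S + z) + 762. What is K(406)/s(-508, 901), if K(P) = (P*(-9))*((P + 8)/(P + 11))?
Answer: -24012/7645 ≈ -3.1409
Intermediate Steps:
K(P) = -9*P*(8 + P)/(11 + P) (K(P) = (-9*P)*((8 + P)/(11 + P)) = -9*P*(8 + P)/(11 + P))
s(S, z) = 762 + S + z
K(406)/s(-508, 901) = (-9*406*(8 + 406)/(11 + 406))/(762 - 508 + 901) = -9*406*414/417/1155 = -9*406*1/417*414*(1/1155) = -504252/139*1/1155 = -24012/7645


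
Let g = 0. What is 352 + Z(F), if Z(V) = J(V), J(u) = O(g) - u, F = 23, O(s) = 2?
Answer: 331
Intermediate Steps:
J(u) = 2 - u
Z(V) = 2 - V
352 + Z(F) = 352 + (2 - 1*23) = 352 + (2 - 23) = 352 - 21 = 331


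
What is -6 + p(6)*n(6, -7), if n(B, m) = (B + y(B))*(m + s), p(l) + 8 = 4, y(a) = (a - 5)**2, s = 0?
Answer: 190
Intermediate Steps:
y(a) = (-5 + a)**2
p(l) = -4 (p(l) = -8 + 4 = -4)
n(B, m) = m*(B + (-5 + B)**2) (n(B, m) = (B + (-5 + B)**2)*(m + 0) = (B + (-5 + B)**2)*m = m*(B + (-5 + B)**2))
-6 + p(6)*n(6, -7) = -6 - (-28)*(6 + (-5 + 6)**2) = -6 - (-28)*(6 + 1**2) = -6 - (-28)*(6 + 1) = -6 - (-28)*7 = -6 - 4*(-49) = -6 + 196 = 190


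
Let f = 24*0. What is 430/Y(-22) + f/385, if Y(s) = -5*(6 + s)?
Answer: 43/8 ≈ 5.3750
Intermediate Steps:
Y(s) = -30 - 5*s
f = 0
430/Y(-22) + f/385 = 430/(-30 - 5*(-22)) + 0/385 = 430/(-30 + 110) + 0*(1/385) = 430/80 + 0 = 430*(1/80) + 0 = 43/8 + 0 = 43/8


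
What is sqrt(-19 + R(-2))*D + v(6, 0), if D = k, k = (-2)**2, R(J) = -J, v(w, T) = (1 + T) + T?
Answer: 1 + 4*I*sqrt(17) ≈ 1.0 + 16.492*I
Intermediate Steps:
v(w, T) = 1 + 2*T
k = 4
D = 4
sqrt(-19 + R(-2))*D + v(6, 0) = sqrt(-19 - 1*(-2))*4 + (1 + 2*0) = sqrt(-19 + 2)*4 + (1 + 0) = sqrt(-17)*4 + 1 = (I*sqrt(17))*4 + 1 = 4*I*sqrt(17) + 1 = 1 + 4*I*sqrt(17)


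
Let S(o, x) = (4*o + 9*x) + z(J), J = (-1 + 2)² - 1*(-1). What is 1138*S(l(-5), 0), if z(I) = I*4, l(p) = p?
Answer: -13656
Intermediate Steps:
J = 2 (J = 1² + 1 = 1 + 1 = 2)
z(I) = 4*I
S(o, x) = 8 + 4*o + 9*x (S(o, x) = (4*o + 9*x) + 4*2 = (4*o + 9*x) + 8 = 8 + 4*o + 9*x)
1138*S(l(-5), 0) = 1138*(8 + 4*(-5) + 9*0) = 1138*(8 - 20 + 0) = 1138*(-12) = -13656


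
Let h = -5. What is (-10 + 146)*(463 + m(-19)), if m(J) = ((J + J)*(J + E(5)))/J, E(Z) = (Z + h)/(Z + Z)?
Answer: 57800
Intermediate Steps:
E(Z) = (-5 + Z)/(2*Z) (E(Z) = (Z - 5)/(Z + Z) = (-5 + Z)/((2*Z)) = (-5 + Z)*(1/(2*Z)) = (-5 + Z)/(2*Z))
m(J) = 2*J (m(J) = ((J + J)*(J + (½)*(-5 + 5)/5))/J = ((2*J)*(J + (½)*(⅕)*0))/J = ((2*J)*(J + 0))/J = ((2*J)*J)/J = (2*J²)/J = 2*J)
(-10 + 146)*(463 + m(-19)) = (-10 + 146)*(463 + 2*(-19)) = 136*(463 - 38) = 136*425 = 57800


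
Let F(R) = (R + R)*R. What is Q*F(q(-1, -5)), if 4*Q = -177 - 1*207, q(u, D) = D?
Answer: -4800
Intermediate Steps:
F(R) = 2*R**2 (F(R) = (2*R)*R = 2*R**2)
Q = -96 (Q = (-177 - 1*207)/4 = (-177 - 207)/4 = (1/4)*(-384) = -96)
Q*F(q(-1, -5)) = -192*(-5)**2 = -192*25 = -96*50 = -4800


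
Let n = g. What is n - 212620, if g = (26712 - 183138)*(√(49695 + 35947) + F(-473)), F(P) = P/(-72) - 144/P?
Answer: -7309974007/5676 - 156426*√85642 ≈ -4.7065e+7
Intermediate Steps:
F(P) = -144/P - P/72 (F(P) = P*(-1/72) - 144/P = -P/72 - 144/P = -144/P - P/72)
g = -6103142887/5676 - 156426*√85642 (g = (26712 - 183138)*(√(49695 + 35947) + (-144/(-473) - 1/72*(-473))) = -156426*(√85642 + (-144*(-1/473) + 473/72)) = -156426*(√85642 + (144/473 + 473/72)) = -156426*(√85642 + 234097/34056) = -156426*(234097/34056 + √85642) = -6103142887/5676 - 156426*√85642 ≈ -4.6853e+7)
n = -6103142887/5676 - 156426*√85642 ≈ -4.6853e+7
n - 212620 = (-6103142887/5676 - 156426*√85642) - 212620 = -7309974007/5676 - 156426*√85642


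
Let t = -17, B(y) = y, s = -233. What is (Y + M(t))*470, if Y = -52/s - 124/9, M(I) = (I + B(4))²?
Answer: 153205430/2097 ≈ 73059.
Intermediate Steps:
M(I) = (4 + I)² (M(I) = (I + 4)² = (4 + I)²)
Y = -28424/2097 (Y = -52/(-233) - 124/9 = -52*(-1/233) - 124*⅑ = 52/233 - 124/9 = -28424/2097 ≈ -13.555)
(Y + M(t))*470 = (-28424/2097 + (4 - 17)²)*470 = (-28424/2097 + (-13)²)*470 = (-28424/2097 + 169)*470 = (325969/2097)*470 = 153205430/2097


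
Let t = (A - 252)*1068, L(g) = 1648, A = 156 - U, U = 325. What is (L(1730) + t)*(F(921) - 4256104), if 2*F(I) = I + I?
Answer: 1906236880340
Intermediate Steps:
A = -169 (A = 156 - 1*325 = 156 - 325 = -169)
t = -449628 (t = (-169 - 252)*1068 = -421*1068 = -449628)
F(I) = I (F(I) = (I + I)/2 = (2*I)/2 = I)
(L(1730) + t)*(F(921) - 4256104) = (1648 - 449628)*(921 - 4256104) = -447980*(-4255183) = 1906236880340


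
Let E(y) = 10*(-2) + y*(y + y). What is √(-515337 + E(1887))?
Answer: √6606181 ≈ 2570.3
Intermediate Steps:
E(y) = -20 + 2*y² (E(y) = -20 + y*(2*y) = -20 + 2*y²)
√(-515337 + E(1887)) = √(-515337 + (-20 + 2*1887²)) = √(-515337 + (-20 + 2*3560769)) = √(-515337 + (-20 + 7121538)) = √(-515337 + 7121518) = √6606181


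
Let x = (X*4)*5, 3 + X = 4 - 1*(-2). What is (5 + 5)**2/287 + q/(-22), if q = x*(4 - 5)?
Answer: 9710/3157 ≈ 3.0757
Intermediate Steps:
X = 3 (X = -3 + (4 - 1*(-2)) = -3 + (4 + 2) = -3 + 6 = 3)
x = 60 (x = (3*4)*5 = 12*5 = 60)
q = -60 (q = 60*(4 - 5) = 60*(-1) = -60)
(5 + 5)**2/287 + q/(-22) = (5 + 5)**2/287 - 60/(-22) = 10**2*(1/287) - 60*(-1/22) = 100*(1/287) + 30/11 = 100/287 + 30/11 = 9710/3157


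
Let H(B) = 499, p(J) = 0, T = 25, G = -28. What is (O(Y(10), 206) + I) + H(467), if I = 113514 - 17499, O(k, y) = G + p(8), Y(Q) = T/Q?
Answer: 96486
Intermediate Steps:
Y(Q) = 25/Q
O(k, y) = -28 (O(k, y) = -28 + 0 = -28)
I = 96015
(O(Y(10), 206) + I) + H(467) = (-28 + 96015) + 499 = 95987 + 499 = 96486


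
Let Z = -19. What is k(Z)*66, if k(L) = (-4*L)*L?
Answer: -95304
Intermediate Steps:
k(L) = -4*L**2
k(Z)*66 = -4*(-19)**2*66 = -4*361*66 = -1444*66 = -95304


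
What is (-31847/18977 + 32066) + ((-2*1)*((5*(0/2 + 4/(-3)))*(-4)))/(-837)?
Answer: 1527907954805/47651247 ≈ 32064.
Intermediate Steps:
(-31847/18977 + 32066) + ((-2*1)*((5*(0/2 + 4/(-3)))*(-4)))/(-837) = (-31847*1/18977 + 32066) - (-2)*(5*(0*(1/2) + 4*(-1/3)))*(-4)/837 = (-31847/18977 + 32066) - (-2)*(5*(0 - 4/3))*(-4)/837 = 608484635/18977 - (-2)*(5*(-4/3))*(-4)/837 = 608484635/18977 - (-2)*(-20/3*(-4))/837 = 608484635/18977 - (-2)*80/(837*3) = 608484635/18977 - 1/837*(-160/3) = 608484635/18977 + 160/2511 = 1527907954805/47651247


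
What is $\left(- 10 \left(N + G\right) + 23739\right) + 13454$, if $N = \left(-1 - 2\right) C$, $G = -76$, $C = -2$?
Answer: $37893$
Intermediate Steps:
$N = 6$ ($N = \left(-1 - 2\right) \left(-2\right) = \left(-3\right) \left(-2\right) = 6$)
$\left(- 10 \left(N + G\right) + 23739\right) + 13454 = \left(- 10 \left(6 - 76\right) + 23739\right) + 13454 = \left(\left(-10\right) \left(-70\right) + 23739\right) + 13454 = \left(700 + 23739\right) + 13454 = 24439 + 13454 = 37893$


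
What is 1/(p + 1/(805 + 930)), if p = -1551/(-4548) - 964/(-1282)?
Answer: 1685996660/1843730871 ≈ 0.91445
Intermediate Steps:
p = 1062109/971756 (p = -1551*(-1/4548) - 964*(-1/1282) = 517/1516 + 482/641 = 1062109/971756 ≈ 1.0930)
1/(p + 1/(805 + 930)) = 1/(1062109/971756 + 1/(805 + 930)) = 1/(1062109/971756 + 1/1735) = 1/(1843730871/1685996660) = 1685996660/1843730871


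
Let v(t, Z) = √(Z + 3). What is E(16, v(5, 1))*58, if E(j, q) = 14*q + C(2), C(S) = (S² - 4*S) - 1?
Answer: 1334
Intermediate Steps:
C(S) = -1 + S² - 4*S
v(t, Z) = √(3 + Z)
E(j, q) = -5 + 14*q (E(j, q) = 14*q + (-1 + 2² - 4*2) = 14*q + (-1 + 4 - 8) = 14*q - 5 = -5 + 14*q)
E(16, v(5, 1))*58 = (-5 + 14*√(3 + 1))*58 = (-5 + 14*√4)*58 = (-5 + 14*2)*58 = (-5 + 28)*58 = 23*58 = 1334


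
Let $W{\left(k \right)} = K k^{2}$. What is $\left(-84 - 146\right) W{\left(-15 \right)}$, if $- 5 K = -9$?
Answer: $-93150$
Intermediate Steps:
$K = \frac{9}{5}$ ($K = \left(- \frac{1}{5}\right) \left(-9\right) = \frac{9}{5} \approx 1.8$)
$W{\left(k \right)} = \frac{9 k^{2}}{5}$
$\left(-84 - 146\right) W{\left(-15 \right)} = \left(-84 - 146\right) \frac{9 \left(-15\right)^{2}}{5} = \left(-84 - 146\right) \frac{9}{5} \cdot 225 = \left(-230\right) 405 = -93150$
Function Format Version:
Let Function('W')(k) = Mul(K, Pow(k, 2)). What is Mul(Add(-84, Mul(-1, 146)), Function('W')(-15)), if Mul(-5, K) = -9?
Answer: -93150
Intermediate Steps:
K = Rational(9, 5) (K = Mul(Rational(-1, 5), -9) = Rational(9, 5) ≈ 1.8000)
Function('W')(k) = Mul(Rational(9, 5), Pow(k, 2))
Mul(Add(-84, Mul(-1, 146)), Function('W')(-15)) = Mul(Add(-84, Mul(-1, 146)), Mul(Rational(9, 5), Pow(-15, 2))) = Mul(Add(-84, -146), Mul(Rational(9, 5), 225)) = Mul(-230, 405) = -93150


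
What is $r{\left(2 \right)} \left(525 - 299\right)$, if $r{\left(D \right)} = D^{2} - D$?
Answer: $452$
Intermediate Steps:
$r{\left(2 \right)} \left(525 - 299\right) = 2 \left(-1 + 2\right) \left(525 - 299\right) = 2 \cdot 1 \left(525 - 299\right) = 2 \cdot 226 = 452$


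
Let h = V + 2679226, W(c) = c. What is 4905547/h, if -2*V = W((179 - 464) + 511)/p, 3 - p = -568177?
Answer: 2787233694460/1522282628567 ≈ 1.8310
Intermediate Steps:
p = 568180 (p = 3 - 1*(-568177) = 3 + 568177 = 568180)
V = -113/568180 (V = -((179 - 464) + 511)/(2*568180) = -(-285 + 511)/(2*568180) = -113/568180 ≈ -0.00019888)
h = 1522282628567/568180 (h = -113/568180 + 2679226 = 1522282628567/568180 ≈ 2.6792e+6)
4905547/h = 4905547/(1522282628567/568180) = 4905547*(568180/1522282628567) = 2787233694460/1522282628567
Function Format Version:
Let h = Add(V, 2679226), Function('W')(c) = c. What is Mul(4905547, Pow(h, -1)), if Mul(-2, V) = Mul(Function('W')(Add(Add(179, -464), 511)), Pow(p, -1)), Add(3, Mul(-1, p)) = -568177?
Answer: Rational(2787233694460, 1522282628567) ≈ 1.8310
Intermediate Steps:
p = 568180 (p = Add(3, Mul(-1, -568177)) = Add(3, 568177) = 568180)
V = Rational(-113, 568180) (V = Mul(Rational(-1, 2), Mul(Add(Add(179, -464), 511), Pow(568180, -1))) = Mul(Rational(-1, 2), Mul(Add(-285, 511), Rational(1, 568180))) = Mul(Rational(-1, 2), Mul(226, Rational(1, 568180))) = Mul(Rational(-1, 2), Rational(113, 284090)) = Rational(-113, 568180) ≈ -0.00019888)
h = Rational(1522282628567, 568180) (h = Add(Rational(-113, 568180), 2679226) = Rational(1522282628567, 568180) ≈ 2.6792e+6)
Mul(4905547, Pow(h, -1)) = Mul(4905547, Pow(Rational(1522282628567, 568180), -1)) = Mul(4905547, Rational(568180, 1522282628567)) = Rational(2787233694460, 1522282628567)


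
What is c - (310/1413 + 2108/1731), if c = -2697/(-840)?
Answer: 404868959/228284280 ≈ 1.7735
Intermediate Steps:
c = 899/280 (c = -2697*(-1/840) = 899/280 ≈ 3.2107)
c - (310/1413 + 2108/1731) = 899/280 - (310/1413 + 2108/1731) = 899/280 - 1*1171738/815301 = 899/280 - 1171738/815301 = 404868959/228284280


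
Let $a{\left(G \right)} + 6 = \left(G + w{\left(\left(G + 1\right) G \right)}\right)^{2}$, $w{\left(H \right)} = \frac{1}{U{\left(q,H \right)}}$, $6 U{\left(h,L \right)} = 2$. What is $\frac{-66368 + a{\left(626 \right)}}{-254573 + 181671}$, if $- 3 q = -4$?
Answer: $- \frac{329267}{72902} \approx -4.5166$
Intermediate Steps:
$q = \frac{4}{3}$ ($q = \left(- \frac{1}{3}\right) \left(-4\right) = \frac{4}{3} \approx 1.3333$)
$U{\left(h,L \right)} = \frac{1}{3}$ ($U{\left(h,L \right)} = \frac{1}{6} \cdot 2 = \frac{1}{3}$)
$w{\left(H \right)} = 3$ ($w{\left(H \right)} = \frac{1}{\frac{1}{3}} = 3$)
$a{\left(G \right)} = -6 + \left(3 + G\right)^{2}$ ($a{\left(G \right)} = -6 + \left(G + 3\right)^{2} = -6 + \left(3 + G\right)^{2}$)
$\frac{-66368 + a{\left(626 \right)}}{-254573 + 181671} = \frac{-66368 - \left(6 - \left(3 + 626\right)^{2}\right)}{-254573 + 181671} = \frac{-66368 - \left(6 - 629^{2}\right)}{-72902} = \left(-66368 + \left(-6 + 395641\right)\right) \left(- \frac{1}{72902}\right) = \left(-66368 + 395635\right) \left(- \frac{1}{72902}\right) = 329267 \left(- \frac{1}{72902}\right) = - \frac{329267}{72902}$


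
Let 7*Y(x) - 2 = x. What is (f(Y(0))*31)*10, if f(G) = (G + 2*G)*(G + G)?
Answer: 7440/49 ≈ 151.84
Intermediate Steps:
Y(x) = 2/7 + x/7
f(G) = 6*G² (f(G) = (3*G)*(2*G) = 6*G²)
(f(Y(0))*31)*10 = ((6*(2/7 + (⅐)*0)²)*31)*10 = ((6*(2/7 + 0)²)*31)*10 = ((6*(2/7)²)*31)*10 = ((6*(4/49))*31)*10 = ((24/49)*31)*10 = (744/49)*10 = 7440/49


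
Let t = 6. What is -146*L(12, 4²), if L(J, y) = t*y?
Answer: -14016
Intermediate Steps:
L(J, y) = 6*y
-146*L(12, 4²) = -876*4² = -876*16 = -146*96 = -14016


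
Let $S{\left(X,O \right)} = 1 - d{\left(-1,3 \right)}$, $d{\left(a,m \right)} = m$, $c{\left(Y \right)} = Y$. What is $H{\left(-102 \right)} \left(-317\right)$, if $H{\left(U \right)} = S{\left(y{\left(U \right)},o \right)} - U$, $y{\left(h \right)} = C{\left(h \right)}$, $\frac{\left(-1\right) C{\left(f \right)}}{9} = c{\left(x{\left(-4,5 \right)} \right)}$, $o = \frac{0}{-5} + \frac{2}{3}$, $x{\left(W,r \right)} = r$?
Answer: $-31700$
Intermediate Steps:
$o = \frac{2}{3}$ ($o = 0 \left(- \frac{1}{5}\right) + 2 \cdot \frac{1}{3} = 0 + \frac{2}{3} = \frac{2}{3} \approx 0.66667$)
$C{\left(f \right)} = -45$ ($C{\left(f \right)} = \left(-9\right) 5 = -45$)
$y{\left(h \right)} = -45$
$S{\left(X,O \right)} = -2$ ($S{\left(X,O \right)} = 1 - 3 = -2$)
$H{\left(U \right)} = -2 - U$
$H{\left(-102 \right)} \left(-317\right) = \left(-2 - -102\right) \left(-317\right) = \left(-2 + 102\right) \left(-317\right) = 100 \left(-317\right) = -31700$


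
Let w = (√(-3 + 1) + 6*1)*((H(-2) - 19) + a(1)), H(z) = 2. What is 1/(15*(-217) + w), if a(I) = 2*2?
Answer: I/(-3333*I + 13*√2) ≈ -0.00030002 + 1.6549e-6*I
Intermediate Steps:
a(I) = 4
w = -78 - 13*I*√2 (w = (√(-3 + 1) + 6*1)*((2 - 19) + 4) = (√(-2) + 6)*(-17 + 4) = (I*√2 + 6)*(-13) = (6 + I*√2)*(-13) = -78 - 13*I*√2 ≈ -78.0 - 18.385*I)
1/(15*(-217) + w) = 1/(15*(-217) + (-78 - 13*I*√2)) = 1/(-3255 + (-78 - 13*I*√2)) = 1/(-3333 - 13*I*√2)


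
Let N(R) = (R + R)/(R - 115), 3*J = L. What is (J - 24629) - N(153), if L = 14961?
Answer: -373351/19 ≈ -19650.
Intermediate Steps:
J = 4987 (J = (⅓)*14961 = 4987)
N(R) = 2*R/(-115 + R) (N(R) = (2*R)/(-115 + R) = 2*R/(-115 + R))
(J - 24629) - N(153) = (4987 - 24629) - 2*153/(-115 + 153) = -19642 - 2*153/38 = -19642 - 1*153/19 = -19642 - 153/19 = -373351/19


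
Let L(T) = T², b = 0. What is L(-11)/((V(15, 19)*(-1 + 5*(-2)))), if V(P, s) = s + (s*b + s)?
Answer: -11/38 ≈ -0.28947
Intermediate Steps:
V(P, s) = 2*s (V(P, s) = s + (s*0 + s) = s + (0 + s) = s + s = 2*s)
L(-11)/((V(15, 19)*(-1 + 5*(-2)))) = (-11)²/(((2*19)*(-1 + 5*(-2)))) = 121/((38*(-1 - 10))) = 121/((38*(-11))) = 121/(-418) = 121*(-1/418) = -11/38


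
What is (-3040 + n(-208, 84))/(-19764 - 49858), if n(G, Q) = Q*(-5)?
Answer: 1730/34811 ≈ 0.049697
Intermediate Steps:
n(G, Q) = -5*Q
(-3040 + n(-208, 84))/(-19764 - 49858) = (-3040 - 5*84)/(-19764 - 49858) = (-3040 - 420)/(-69622) = -3460*(-1/69622) = 1730/34811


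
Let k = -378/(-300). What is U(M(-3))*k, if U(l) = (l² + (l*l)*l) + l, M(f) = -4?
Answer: -1638/25 ≈ -65.520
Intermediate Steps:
k = 63/50 (k = -378*(-1/300) = 63/50 ≈ 1.2600)
U(l) = l + l² + l³ (U(l) = (l² + l²*l) + l = (l² + l³) + l = l + l² + l³)
U(M(-3))*k = -4*(1 - 4 + (-4)²)*(63/50) = -4*(1 - 4 + 16)*(63/50) = -4*13*(63/50) = -52*63/50 = -1638/25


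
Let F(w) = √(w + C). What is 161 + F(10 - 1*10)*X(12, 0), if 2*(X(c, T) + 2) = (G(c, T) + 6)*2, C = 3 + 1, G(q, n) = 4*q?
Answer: 265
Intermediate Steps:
C = 4
X(c, T) = 4 + 4*c (X(c, T) = -2 + ((4*c + 6)*2)/2 = -2 + ((6 + 4*c)*2)/2 = -2 + (12 + 8*c)/2 = -2 + (6 + 4*c) = 4 + 4*c)
F(w) = √(4 + w) (F(w) = √(w + 4) = √(4 + w))
161 + F(10 - 1*10)*X(12, 0) = 161 + √(4 + (10 - 1*10))*(4 + 4*12) = 161 + √(4 + (10 - 10))*(4 + 48) = 161 + √(4 + 0)*52 = 161 + √4*52 = 161 + 2*52 = 161 + 104 = 265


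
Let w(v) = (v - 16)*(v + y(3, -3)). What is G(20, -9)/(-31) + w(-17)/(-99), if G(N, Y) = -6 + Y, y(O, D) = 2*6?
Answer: -110/93 ≈ -1.1828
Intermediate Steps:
y(O, D) = 12
w(v) = (-16 + v)*(12 + v) (w(v) = (v - 16)*(v + 12) = (-16 + v)*(12 + v))
G(20, -9)/(-31) + w(-17)/(-99) = (-6 - 9)/(-31) + (-192 + (-17)² - 4*(-17))/(-99) = -15*(-1/31) + (-192 + 289 + 68)*(-1/99) = 15/31 + 165*(-1/99) = 15/31 - 5/3 = -110/93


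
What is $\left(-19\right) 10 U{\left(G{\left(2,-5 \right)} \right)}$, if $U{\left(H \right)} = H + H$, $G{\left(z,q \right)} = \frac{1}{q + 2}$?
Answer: $\frac{380}{3} \approx 126.67$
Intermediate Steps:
$G{\left(z,q \right)} = \frac{1}{2 + q}$
$U{\left(H \right)} = 2 H$
$\left(-19\right) 10 U{\left(G{\left(2,-5 \right)} \right)} = \left(-19\right) 10 \frac{2}{2 - 5} = - 190 \frac{2}{-3} = - 190 \cdot 2 \left(- \frac{1}{3}\right) = \left(-190\right) \left(- \frac{2}{3}\right) = \frac{380}{3}$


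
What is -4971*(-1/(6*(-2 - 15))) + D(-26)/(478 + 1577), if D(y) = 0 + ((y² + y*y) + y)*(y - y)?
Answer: -1657/34 ≈ -48.735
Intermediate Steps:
D(y) = 0 (D(y) = 0 + ((y² + y²) + y)*0 = 0 + (2*y² + y)*0 = 0 + (y + 2*y²)*0 = 0 + 0 = 0)
-4971*(-1/(6*(-2 - 15))) + D(-26)/(478 + 1577) = -4971*(-1/(6*(-2 - 15))) + 0/(478 + 1577) = -4971/((-17*(-6))) + 0/2055 = -4971/102 + 0*(1/2055) = -4971*1/102 + 0 = -1657/34 + 0 = -1657/34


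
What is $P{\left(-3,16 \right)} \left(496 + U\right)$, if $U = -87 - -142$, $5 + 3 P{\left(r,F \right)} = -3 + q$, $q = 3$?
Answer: $- \frac{2755}{3} \approx -918.33$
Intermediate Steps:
$P{\left(r,F \right)} = - \frac{5}{3}$ ($P{\left(r,F \right)} = - \frac{5}{3} + \frac{-3 + 3}{3} = - \frac{5}{3} + \frac{1}{3} \cdot 0 = - \frac{5}{3} + 0 = - \frac{5}{3}$)
$U = 55$ ($U = -87 + 142 = 55$)
$P{\left(-3,16 \right)} \left(496 + U\right) = - \frac{5 \left(496 + 55\right)}{3} = \left(- \frac{5}{3}\right) 551 = - \frac{2755}{3}$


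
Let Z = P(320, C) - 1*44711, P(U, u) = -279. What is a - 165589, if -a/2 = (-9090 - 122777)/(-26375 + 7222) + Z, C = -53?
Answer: -1448402911/19153 ≈ -75623.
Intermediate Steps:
Z = -44990 (Z = -279 - 1*44711 = -279 - 44711 = -44990)
a = 1723123206/19153 (a = -2*((-9090 - 122777)/(-26375 + 7222) - 44990) = -2*(-131867/(-19153) - 44990) = -2*(-131867*(-1/19153) - 44990) = -2*(131867/19153 - 44990) = -2*(-861561603/19153) = 1723123206/19153 ≈ 89966.)
a - 165589 = 1723123206/19153 - 165589 = -1448402911/19153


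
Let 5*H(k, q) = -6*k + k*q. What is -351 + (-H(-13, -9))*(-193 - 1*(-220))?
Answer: -1404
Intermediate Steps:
H(k, q) = -6*k/5 + k*q/5 (H(k, q) = (-6*k + k*q)/5 = -6*k/5 + k*q/5)
-351 + (-H(-13, -9))*(-193 - 1*(-220)) = -351 + (-(-13)*(-6 - 9)/5)*(-193 - 1*(-220)) = -351 + (-(-13)*(-15)/5)*(-193 + 220) = -351 - 1*39*27 = -351 - 39*27 = -351 - 1053 = -1404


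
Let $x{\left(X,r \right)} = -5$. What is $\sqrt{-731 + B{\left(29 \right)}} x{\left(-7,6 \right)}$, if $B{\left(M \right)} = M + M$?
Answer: $- 5 i \sqrt{673} \approx - 129.71 i$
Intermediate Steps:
$B{\left(M \right)} = 2 M$
$\sqrt{-731 + B{\left(29 \right)}} x{\left(-7,6 \right)} = \sqrt{-731 + 2 \cdot 29} \left(-5\right) = \sqrt{-731 + 58} \left(-5\right) = \sqrt{-673} \left(-5\right) = i \sqrt{673} \left(-5\right) = - 5 i \sqrt{673}$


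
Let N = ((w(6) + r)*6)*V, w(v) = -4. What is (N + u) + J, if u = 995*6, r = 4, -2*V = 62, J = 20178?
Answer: 26148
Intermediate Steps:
V = -31 (V = -½*62 = -31)
u = 5970
N = 0 (N = ((-4 + 4)*6)*(-31) = (0*6)*(-31) = 0*(-31) = 0)
(N + u) + J = (0 + 5970) + 20178 = 5970 + 20178 = 26148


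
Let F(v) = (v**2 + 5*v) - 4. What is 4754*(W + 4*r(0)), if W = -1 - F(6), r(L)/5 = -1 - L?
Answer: -394582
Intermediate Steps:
r(L) = -5 - 5*L (r(L) = 5*(-1 - L) = -5 - 5*L)
F(v) = -4 + v**2 + 5*v
W = -63 (W = -1 - (-4 + 6**2 + 5*6) = -1 - (-4 + 36 + 30) = -1 - 1*62 = -1 - 62 = -63)
4754*(W + 4*r(0)) = 4754*(-63 + 4*(-5 - 5*0)) = 4754*(-63 + 4*(-5 + 0)) = 4754*(-63 + 4*(-5)) = 4754*(-63 - 20) = 4754*(-83) = -394582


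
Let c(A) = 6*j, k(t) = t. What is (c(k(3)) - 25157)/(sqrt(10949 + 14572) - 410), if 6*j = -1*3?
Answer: 606800/8387 + 1480*sqrt(25521)/8387 ≈ 100.54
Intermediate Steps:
j = -1/2 (j = (-1*3)/6 = (1/6)*(-3) = -1/2 ≈ -0.50000)
c(A) = -3 (c(A) = 6*(-1/2) = -3)
(c(k(3)) - 25157)/(sqrt(10949 + 14572) - 410) = (-3 - 25157)/(sqrt(10949 + 14572) - 410) = -25160/(sqrt(25521) - 410) = -25160/(-410 + sqrt(25521))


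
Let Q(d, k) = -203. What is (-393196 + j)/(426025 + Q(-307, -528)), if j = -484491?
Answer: -877687/425822 ≈ -2.0612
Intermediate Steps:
(-393196 + j)/(426025 + Q(-307, -528)) = (-393196 - 484491)/(426025 - 203) = -877687/425822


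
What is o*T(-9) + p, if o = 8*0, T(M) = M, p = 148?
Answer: 148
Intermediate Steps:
o = 0
o*T(-9) + p = 0*(-9) + 148 = 0 + 148 = 148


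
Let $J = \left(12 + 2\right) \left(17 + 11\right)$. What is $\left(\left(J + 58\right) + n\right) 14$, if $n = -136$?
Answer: $4396$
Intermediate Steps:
$J = 392$ ($J = 14 \cdot 28 = 392$)
$\left(\left(J + 58\right) + n\right) 14 = \left(\left(392 + 58\right) - 136\right) 14 = \left(450 - 136\right) 14 = 314 \cdot 14 = 4396$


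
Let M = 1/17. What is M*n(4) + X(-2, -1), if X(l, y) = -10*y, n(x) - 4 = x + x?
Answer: 182/17 ≈ 10.706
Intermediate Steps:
M = 1/17 ≈ 0.058824
n(x) = 4 + 2*x (n(x) = 4 + (x + x) = 4 + 2*x)
M*n(4) + X(-2, -1) = (4 + 2*4)/17 - 10*(-1) = (4 + 8)/17 + 10 = (1/17)*12 + 10 = 12/17 + 10 = 182/17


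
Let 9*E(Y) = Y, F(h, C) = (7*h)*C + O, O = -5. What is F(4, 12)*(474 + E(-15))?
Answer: 469027/3 ≈ 1.5634e+5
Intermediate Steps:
F(h, C) = -5 + 7*C*h (F(h, C) = (7*h)*C - 5 = 7*C*h - 5 = -5 + 7*C*h)
E(Y) = Y/9
F(4, 12)*(474 + E(-15)) = (-5 + 7*12*4)*(474 + (⅑)*(-15)) = (-5 + 336)*(474 - 5/3) = 331*(1417/3) = 469027/3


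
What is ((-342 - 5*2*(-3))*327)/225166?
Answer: -51012/112583 ≈ -0.45311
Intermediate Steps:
((-342 - 5*2*(-3))*327)/225166 = ((-342 - 10*(-3))*327)*(1/225166) = ((-342 + 30)*327)*(1/225166) = -312*327*(1/225166) = -102024*1/225166 = -51012/112583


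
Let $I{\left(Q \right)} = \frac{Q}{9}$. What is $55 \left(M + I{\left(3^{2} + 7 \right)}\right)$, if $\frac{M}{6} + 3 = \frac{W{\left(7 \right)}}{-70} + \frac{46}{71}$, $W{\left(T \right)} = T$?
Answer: $- \frac{454597}{639} \approx -711.42$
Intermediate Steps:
$M = - \frac{5223}{355}$ ($M = -18 + 6 \left(\frac{7}{-70} + \frac{46}{71}\right) = -18 + 6 \left(7 \left(- \frac{1}{70}\right) + 46 \cdot \frac{1}{71}\right) = -18 + 6 \left(- \frac{1}{10} + \frac{46}{71}\right) = -18 + 6 \cdot \frac{389}{710} = -18 + \frac{1167}{355} = - \frac{5223}{355} \approx -14.713$)
$I{\left(Q \right)} = \frac{Q}{9}$ ($I{\left(Q \right)} = Q \frac{1}{9} = \frac{Q}{9}$)
$55 \left(M + I{\left(3^{2} + 7 \right)}\right) = 55 \left(- \frac{5223}{355} + \frac{3^{2} + 7}{9}\right) = 55 \left(- \frac{5223}{355} + \frac{9 + 7}{9}\right) = 55 \left(- \frac{5223}{355} + \frac{1}{9} \cdot 16\right) = 55 \left(- \frac{5223}{355} + \frac{16}{9}\right) = 55 \left(- \frac{41327}{3195}\right) = - \frac{454597}{639}$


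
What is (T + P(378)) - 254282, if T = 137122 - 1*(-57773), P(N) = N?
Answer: -59009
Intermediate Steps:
T = 194895 (T = 137122 + 57773 = 194895)
(T + P(378)) - 254282 = (194895 + 378) - 254282 = 195273 - 254282 = -59009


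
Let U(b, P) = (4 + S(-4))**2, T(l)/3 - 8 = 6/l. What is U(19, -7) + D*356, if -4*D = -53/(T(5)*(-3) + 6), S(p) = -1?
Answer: -20129/384 ≈ -52.419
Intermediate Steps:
T(l) = 24 + 18/l (T(l) = 24 + 3*(6/l) = 24 + 18/l)
U(b, P) = 9 (U(b, P) = (4 - 1)**2 = 3**2 = 9)
D = -265/1536 (D = -(-53)/(4*((24 + 18/5)*(-3) + 6)) = -(-53)/(4*((138/5)*(-3) + 6)) = -(-53)/(4*(-414/5 + 6)) = -(-53)/(4*(-384/5)) = -(-53)*(-5)/(4*384) = -1/4*265/384 = -265/1536 ≈ -0.17253)
U(19, -7) + D*356 = 9 - 265/1536*356 = 9 - 23585/384 = -20129/384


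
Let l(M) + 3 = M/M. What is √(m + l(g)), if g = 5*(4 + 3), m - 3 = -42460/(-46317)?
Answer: √4111884309/46317 ≈ 1.3845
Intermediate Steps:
m = 181411/46317 (m = 3 - 42460/(-46317) = 3 - 42460*(-1/46317) = 3 + 42460/46317 = 181411/46317 ≈ 3.9167)
g = 35 (g = 5*7 = 35)
l(M) = -2 (l(M) = -3 + M/M = -3 + 1 = -2)
√(m + l(g)) = √(181411/46317 - 2) = √(88777/46317) = √4111884309/46317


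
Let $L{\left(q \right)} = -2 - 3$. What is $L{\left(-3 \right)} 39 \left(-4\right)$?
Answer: $780$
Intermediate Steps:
$L{\left(q \right)} = -5$
$L{\left(-3 \right)} 39 \left(-4\right) = \left(-5\right) 39 \left(-4\right) = \left(-195\right) \left(-4\right) = 780$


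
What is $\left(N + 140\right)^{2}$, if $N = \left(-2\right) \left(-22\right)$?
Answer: $33856$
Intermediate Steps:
$N = 44$
$\left(N + 140\right)^{2} = \left(44 + 140\right)^{2} = 184^{2} = 33856$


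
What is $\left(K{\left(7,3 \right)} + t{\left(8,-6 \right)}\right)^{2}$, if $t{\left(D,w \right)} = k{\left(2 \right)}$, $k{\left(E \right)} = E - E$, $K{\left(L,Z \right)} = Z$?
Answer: $9$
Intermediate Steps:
$k{\left(E \right)} = 0$
$t{\left(D,w \right)} = 0$
$\left(K{\left(7,3 \right)} + t{\left(8,-6 \right)}\right)^{2} = \left(3 + 0\right)^{2} = 3^{2} = 9$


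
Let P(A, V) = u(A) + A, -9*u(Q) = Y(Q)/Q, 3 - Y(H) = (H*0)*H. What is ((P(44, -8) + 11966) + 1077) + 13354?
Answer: 3490211/132 ≈ 26441.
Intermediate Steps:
Y(H) = 3 (Y(H) = 3 - H*0*H = 3 - 0*H = 3 - 1*0 = 3 + 0 = 3)
u(Q) = -1/(3*Q)
P(A, V) = A - 1/(3*A) (P(A, V) = -1/(3*A) + A = A - 1/(3*A))
((P(44, -8) + 11966) + 1077) + 13354 = (((44 - 1/3/44) + 11966) + 1077) + 13354 = (((44 - 1/3*1/44) + 11966) + 1077) + 13354 = (((44 - 1/132) + 11966) + 1077) + 13354 = ((5807/132 + 11966) + 1077) + 13354 = (1585319/132 + 1077) + 13354 = 1727483/132 + 13354 = 3490211/132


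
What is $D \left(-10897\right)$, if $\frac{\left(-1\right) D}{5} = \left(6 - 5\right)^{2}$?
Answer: $54485$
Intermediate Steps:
$D = -5$ ($D = - 5 \left(6 - 5\right)^{2} = - 5 \cdot 1^{2} = \left(-5\right) 1 = -5$)
$D \left(-10897\right) = \left(-5\right) \left(-10897\right) = 54485$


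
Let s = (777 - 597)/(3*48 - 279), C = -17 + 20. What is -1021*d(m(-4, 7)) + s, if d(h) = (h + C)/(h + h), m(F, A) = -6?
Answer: -3079/12 ≈ -256.58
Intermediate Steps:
C = 3
d(h) = (3 + h)/(2*h) (d(h) = (h + 3)/(h + h) = (3 + h)/((2*h)) = (3 + h)*(1/(2*h)) = (3 + h)/(2*h))
s = -4/3 (s = 180/(144 - 279) = 180/(-135) = 180*(-1/135) = -4/3 ≈ -1.3333)
-1021*d(m(-4, 7)) + s = -1021*(3 - 6)/(2*(-6)) - 4/3 = -1021*(-1)*(-3)/(2*6) - 4/3 = -1021*1/4 - 4/3 = -1021/4 - 4/3 = -3079/12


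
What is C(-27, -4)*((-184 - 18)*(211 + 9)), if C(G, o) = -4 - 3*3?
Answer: 577720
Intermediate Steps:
C(G, o) = -13 (C(G, o) = -4 - 9 = -13)
C(-27, -4)*((-184 - 18)*(211 + 9)) = -13*(-184 - 18)*(211 + 9) = -(-2626)*220 = -13*(-44440) = 577720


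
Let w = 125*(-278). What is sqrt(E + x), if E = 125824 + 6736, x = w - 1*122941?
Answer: I*sqrt(25131) ≈ 158.53*I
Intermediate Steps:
w = -34750
x = -157691 (x = -34750 - 1*122941 = -34750 - 122941 = -157691)
E = 132560
sqrt(E + x) = sqrt(132560 - 157691) = sqrt(-25131) = I*sqrt(25131)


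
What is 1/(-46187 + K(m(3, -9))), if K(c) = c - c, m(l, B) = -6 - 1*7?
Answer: -1/46187 ≈ -2.1651e-5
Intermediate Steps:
m(l, B) = -13 (m(l, B) = -6 - 7 = -13)
K(c) = 0
1/(-46187 + K(m(3, -9))) = 1/(-46187 + 0) = 1/(-46187) = -1/46187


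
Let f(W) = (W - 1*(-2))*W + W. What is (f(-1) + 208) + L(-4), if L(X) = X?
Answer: 202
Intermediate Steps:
f(W) = W + W*(2 + W) (f(W) = (W + 2)*W + W = (2 + W)*W + W = W*(2 + W) + W = W + W*(2 + W))
(f(-1) + 208) + L(-4) = (-(3 - 1) + 208) - 4 = (-1*2 + 208) - 4 = (-2 + 208) - 4 = 206 - 4 = 202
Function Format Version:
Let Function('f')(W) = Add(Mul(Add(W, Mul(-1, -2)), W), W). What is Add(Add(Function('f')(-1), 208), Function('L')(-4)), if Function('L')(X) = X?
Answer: 202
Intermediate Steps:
Function('f')(W) = Add(W, Mul(W, Add(2, W))) (Function('f')(W) = Add(Mul(Add(W, 2), W), W) = Add(Mul(Add(2, W), W), W) = Add(Mul(W, Add(2, W)), W) = Add(W, Mul(W, Add(2, W))))
Add(Add(Function('f')(-1), 208), Function('L')(-4)) = Add(Add(Mul(-1, Add(3, -1)), 208), -4) = Add(Add(Mul(-1, 2), 208), -4) = Add(Add(-2, 208), -4) = Add(206, -4) = 202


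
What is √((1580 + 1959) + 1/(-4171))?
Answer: 4*√3848051983/4171 ≈ 59.490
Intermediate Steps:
√((1580 + 1959) + 1/(-4171)) = √(3539 - 1/4171) = √(14761168/4171) = 4*√3848051983/4171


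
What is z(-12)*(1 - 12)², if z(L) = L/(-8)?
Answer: 363/2 ≈ 181.50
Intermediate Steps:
z(L) = -L/8 (z(L) = L*(-⅛) = -L/8)
z(-12)*(1 - 12)² = (-⅛*(-12))*(1 - 12)² = (3/2)*(-11)² = (3/2)*121 = 363/2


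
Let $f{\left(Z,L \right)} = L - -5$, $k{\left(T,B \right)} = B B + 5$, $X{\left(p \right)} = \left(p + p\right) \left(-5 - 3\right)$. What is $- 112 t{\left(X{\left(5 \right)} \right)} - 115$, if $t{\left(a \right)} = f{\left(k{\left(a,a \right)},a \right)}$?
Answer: $8285$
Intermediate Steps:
$X{\left(p \right)} = - 16 p$ ($X{\left(p \right)} = 2 p \left(-8\right) = - 16 p$)
$k{\left(T,B \right)} = 5 + B^{2}$ ($k{\left(T,B \right)} = B^{2} + 5 = 5 + B^{2}$)
$f{\left(Z,L \right)} = 5 + L$ ($f{\left(Z,L \right)} = L + 5 = 5 + L$)
$t{\left(a \right)} = 5 + a$
$- 112 t{\left(X{\left(5 \right)} \right)} - 115 = - 112 \left(5 - 80\right) - 115 = \left(-112\right) \left(-75\right) - 115 = 8400 - 115 = 8285$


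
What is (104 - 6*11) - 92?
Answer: -54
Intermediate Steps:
(104 - 6*11) - 92 = (104 - 66) - 92 = 38 - 92 = -54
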